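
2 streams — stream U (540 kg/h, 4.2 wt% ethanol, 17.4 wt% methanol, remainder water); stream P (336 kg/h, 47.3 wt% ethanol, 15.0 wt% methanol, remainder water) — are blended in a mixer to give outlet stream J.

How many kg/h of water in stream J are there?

water out = water in = 540×0.784 + 336×0.377 = 550.03 kg/h.

550 kg/h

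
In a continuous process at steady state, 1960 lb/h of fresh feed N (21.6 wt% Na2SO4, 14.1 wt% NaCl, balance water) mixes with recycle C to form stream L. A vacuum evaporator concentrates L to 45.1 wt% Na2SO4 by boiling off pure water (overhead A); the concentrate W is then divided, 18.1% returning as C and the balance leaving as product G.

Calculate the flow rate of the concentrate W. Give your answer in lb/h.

1146 lb/h

Overall Na2SO4 balance (none leaves overhead): Na2SO4 in fresh feed = Na2SO4 in product, i.e. 1960×0.216 = (1−0.181)·W·0.451.
W = 423.36/(0.451×0.819) = 1146.2 lb/h.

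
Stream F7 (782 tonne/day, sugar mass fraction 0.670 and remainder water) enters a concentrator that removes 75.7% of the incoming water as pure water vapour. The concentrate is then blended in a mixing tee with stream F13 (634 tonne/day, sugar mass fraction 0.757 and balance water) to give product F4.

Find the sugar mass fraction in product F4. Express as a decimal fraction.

0.822

Vapour removed = 0.757×0.330×782 = 195.35 tonne/day; concentrate = 586.65 tonne/day.
sugar reaching the mixer = 523.94 (from concentrate) + 634×0.757 = 1003.9 tonne/day.
Product flow = 586.65 + 634 = 1220.6 tonne/day; sugar fraction = 0.822.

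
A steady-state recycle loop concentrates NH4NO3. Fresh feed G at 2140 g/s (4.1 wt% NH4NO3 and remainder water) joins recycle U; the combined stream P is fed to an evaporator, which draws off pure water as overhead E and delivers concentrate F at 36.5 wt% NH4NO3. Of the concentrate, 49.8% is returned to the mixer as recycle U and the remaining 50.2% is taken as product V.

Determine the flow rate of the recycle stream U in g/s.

238.5 g/s

Overall NH4NO3 balance (none leaves overhead): NH4NO3 in fresh feed = NH4NO3 in product, i.e. 2140×0.041 = (1−0.498)·F·0.365.
F = 87.74/(0.365×0.502) = 478.85 g/s.
Recycle U = 0.498×478.85 = 238.47 g/s.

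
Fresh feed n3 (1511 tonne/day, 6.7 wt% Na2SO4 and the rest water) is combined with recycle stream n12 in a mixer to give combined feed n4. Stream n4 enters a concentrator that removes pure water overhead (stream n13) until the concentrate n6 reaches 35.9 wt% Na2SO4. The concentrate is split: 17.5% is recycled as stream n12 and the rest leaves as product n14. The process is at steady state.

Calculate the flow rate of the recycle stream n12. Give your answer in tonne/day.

59.82 tonne/day

Overall Na2SO4 balance (none leaves overhead): Na2SO4 in fresh feed = Na2SO4 in product, i.e. 1511×0.067 = (1−0.175)·n6·0.359.
n6 = 101.24/(0.359×0.825) = 341.81 tonne/day.
Recycle n12 = 0.175×341.81 = 59.818 tonne/day.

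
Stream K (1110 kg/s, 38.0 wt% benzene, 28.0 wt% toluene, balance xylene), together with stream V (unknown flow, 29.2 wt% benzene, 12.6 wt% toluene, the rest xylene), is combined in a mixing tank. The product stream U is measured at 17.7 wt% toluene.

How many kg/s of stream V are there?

2242 kg/s

Let V be the unknown flow. Total out = 1110 + V.
toluene balance: 310.8 + 0.126·V = 0.177·(1110 + V)
(0.126 − 0.177)·V = 0.177×1110 − 310.8 = -114.33
V = -114.33 / -0.051 = 2241.8 kg/s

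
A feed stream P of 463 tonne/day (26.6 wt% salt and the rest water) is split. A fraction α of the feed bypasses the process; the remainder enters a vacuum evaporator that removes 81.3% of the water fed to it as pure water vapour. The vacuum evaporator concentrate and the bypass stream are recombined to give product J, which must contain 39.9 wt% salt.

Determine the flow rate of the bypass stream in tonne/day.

All 463×0.266 = 123.16 tonne/day of salt reaches J, so J = 123.16/0.399 = 308.67 tonne/day and vapour = 154.33 tonne/day.
The evaporator receives (1−α)·463 of feed at 0.734 water and removes 0.813 of that water:
0.813×0.734×(1−α)×463 = 154.33
(1−α) = 154.33/276.29 = 0.5586;  α = 0.4414.
Bypass flow = 0.4414×463 = 204.37 tonne/day.

204.4 tonne/day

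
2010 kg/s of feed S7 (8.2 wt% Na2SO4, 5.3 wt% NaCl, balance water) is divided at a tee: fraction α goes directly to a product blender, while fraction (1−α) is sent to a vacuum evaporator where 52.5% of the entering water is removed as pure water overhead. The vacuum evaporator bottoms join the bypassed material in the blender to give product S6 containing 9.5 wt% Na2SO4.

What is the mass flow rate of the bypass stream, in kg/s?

All 2010×0.082 = 164.82 kg/s of Na2SO4 reaches S6, so S6 = 164.82/0.095 = 1734.9 kg/s and vapour = 275.05 kg/s.
The evaporator receives (1−α)·2010 of feed at 0.865 water and removes 0.525 of that water:
0.525×0.865×(1−α)×2010 = 275.05
(1−α) = 275.05/912.79 = 0.3013;  α = 0.6987.
Bypass flow = 0.6987×2010 = 1404.3 kg/s.

1404 kg/s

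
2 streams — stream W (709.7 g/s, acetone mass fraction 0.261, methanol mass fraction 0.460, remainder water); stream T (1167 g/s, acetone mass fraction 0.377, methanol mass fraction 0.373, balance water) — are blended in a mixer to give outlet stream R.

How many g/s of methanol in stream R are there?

methanol out = methanol in = 709.7×0.460 + 1167×0.373 = 761.75 g/s.

761.8 g/s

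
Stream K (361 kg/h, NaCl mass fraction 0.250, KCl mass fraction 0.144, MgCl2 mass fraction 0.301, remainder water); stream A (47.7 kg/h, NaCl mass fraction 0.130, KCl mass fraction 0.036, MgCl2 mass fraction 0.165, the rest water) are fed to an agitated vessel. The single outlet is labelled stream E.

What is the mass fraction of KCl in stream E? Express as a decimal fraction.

Total flow out = 361 + 47.7 = 408.7 kg/h.
KCl in = 361×0.144 + 47.7×0.036 = 53.701 kg/h.
KCl mass fraction in E = 53.701/408.7 = 0.131.

0.131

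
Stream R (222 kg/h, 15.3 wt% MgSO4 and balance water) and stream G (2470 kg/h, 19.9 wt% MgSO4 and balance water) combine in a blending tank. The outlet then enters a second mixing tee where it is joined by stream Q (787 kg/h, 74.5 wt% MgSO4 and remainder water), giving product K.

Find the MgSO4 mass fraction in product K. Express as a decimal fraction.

0.320

Overall, product flow = 3479 kg/h.
MgSO4 in = 222×0.153 + 2470×0.199 + 787×0.745 = 1111.8 kg/h.
MgSO4 fraction in K = 0.320.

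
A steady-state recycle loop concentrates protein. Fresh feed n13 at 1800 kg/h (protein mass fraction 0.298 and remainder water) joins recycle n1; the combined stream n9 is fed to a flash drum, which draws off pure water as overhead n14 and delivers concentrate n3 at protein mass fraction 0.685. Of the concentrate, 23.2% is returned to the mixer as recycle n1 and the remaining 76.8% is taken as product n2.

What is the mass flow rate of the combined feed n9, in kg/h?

Overall protein balance (none leaves overhead): protein in fresh feed = protein in product, i.e. 1800×0.298 = (1−0.232)·n3·0.685.
n3 = 536.4/(0.685×0.768) = 1019.6 kg/h.
Recycle n1 = 0.232×1019.6 = 236.55 kg/h.
Combined feed n9 = 1800 + 236.55 = 2036.6 kg/h.

2037 kg/h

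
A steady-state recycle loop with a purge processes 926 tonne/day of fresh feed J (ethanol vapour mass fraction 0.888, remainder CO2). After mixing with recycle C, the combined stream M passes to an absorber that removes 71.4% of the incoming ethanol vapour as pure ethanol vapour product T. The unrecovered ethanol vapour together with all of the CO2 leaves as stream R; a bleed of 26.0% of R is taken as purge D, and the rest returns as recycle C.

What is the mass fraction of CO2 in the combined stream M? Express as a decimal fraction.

CO2 enters only via J and leaves only via the purge: 926×0.112 = 0.260×(CO2 in R), and the absorber passes all CO2, so CO2 in M = CO2 in R = 398.89 tonne/day.
ethanol vapour in M: m_A = 926×0.888 + (1−0.260)·(1−0.714)·m_A, so m_A = 822.29/0.7884 = 1043 tonne/day.
M = 1043 + 398.89 = 1441.9 tonne/day.
CO2 fraction in M = 398.89/1441.9 = 0.277.

0.277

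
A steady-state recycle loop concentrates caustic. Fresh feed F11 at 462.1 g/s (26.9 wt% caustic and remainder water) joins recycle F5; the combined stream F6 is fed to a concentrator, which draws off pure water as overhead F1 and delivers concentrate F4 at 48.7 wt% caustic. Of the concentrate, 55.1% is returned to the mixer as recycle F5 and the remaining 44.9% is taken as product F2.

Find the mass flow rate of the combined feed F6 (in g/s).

Overall caustic balance (none leaves overhead): caustic in fresh feed = caustic in product, i.e. 462.1×0.269 = (1−0.551)·F4·0.487.
F4 = 124.3/(0.487×0.449) = 568.48 g/s.
Recycle F5 = 0.551×568.48 = 313.23 g/s.
Combined feed F6 = 462.1 + 313.23 = 775.33 g/s.

775.3 g/s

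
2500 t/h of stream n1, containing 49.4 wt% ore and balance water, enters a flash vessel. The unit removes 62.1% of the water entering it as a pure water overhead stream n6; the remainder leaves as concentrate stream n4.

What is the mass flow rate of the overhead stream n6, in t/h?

water entering = 2500×0.506 = 1265 t/h; overhead removed = 0.621×1265 = 785.56 t/h.

785.6 t/h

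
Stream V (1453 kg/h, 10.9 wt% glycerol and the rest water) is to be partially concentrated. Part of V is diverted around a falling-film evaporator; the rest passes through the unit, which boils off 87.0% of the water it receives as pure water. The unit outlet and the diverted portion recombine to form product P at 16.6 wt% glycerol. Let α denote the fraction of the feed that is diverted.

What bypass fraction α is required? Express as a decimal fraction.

0.557

All 1453×0.109 = 158.38 kg/h of glycerol reaches P, so P = 158.38/0.166 = 954.08 kg/h and vapour = 498.92 kg/h.
The evaporator receives (1−α)·1453 of feed at 0.891 water and removes 0.870 of that water:
0.870×0.891×(1−α)×1453 = 498.92
(1−α) = 498.92/1126.3 = 0.4430;  α = 0.5570.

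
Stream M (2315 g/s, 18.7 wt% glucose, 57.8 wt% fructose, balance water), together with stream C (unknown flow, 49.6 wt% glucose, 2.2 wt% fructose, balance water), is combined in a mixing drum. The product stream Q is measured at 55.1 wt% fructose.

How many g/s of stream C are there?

118.2 g/s

Let C be the unknown flow. Total out = 2315 + C.
fructose balance: 1338.1 + 0.022·C = 0.551·(2315 + C)
(0.022 − 0.551)·C = 0.551×2315 − 1338.1 = -62.505
C = -62.505 / -0.529 = 118.16 g/s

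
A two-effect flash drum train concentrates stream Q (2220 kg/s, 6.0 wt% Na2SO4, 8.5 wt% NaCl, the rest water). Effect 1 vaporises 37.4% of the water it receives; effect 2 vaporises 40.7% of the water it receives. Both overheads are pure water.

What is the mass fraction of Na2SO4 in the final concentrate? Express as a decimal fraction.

water in feed = 2220×0.855 = 1898.1 kg/s.
After stage 1: water left = (1−0.374)×1898.1 = 1188.2; stream total = 1510.1 kg/s.
After stage 2: water left = (1−0.407)×1188.2 = 704.61; final concentrate = 1026.5 kg/s.
Na2SO4 fraction = 133.2/1026.5 = 0.130.

0.130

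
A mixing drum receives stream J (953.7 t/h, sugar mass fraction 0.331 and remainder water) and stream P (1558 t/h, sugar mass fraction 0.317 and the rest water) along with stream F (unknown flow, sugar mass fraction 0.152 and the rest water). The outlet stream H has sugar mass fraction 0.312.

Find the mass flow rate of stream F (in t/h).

Let F be the unknown flow. Total out = 2511.7 + F.
sugar balance: 809.56 + 0.152·F = 0.312·(2511.7 + F)
(0.152 − 0.312)·F = 0.312×2511.7 − 809.56 = -25.91
F = -25.91 / -0.160 = 161.94 t/h

161.9 t/h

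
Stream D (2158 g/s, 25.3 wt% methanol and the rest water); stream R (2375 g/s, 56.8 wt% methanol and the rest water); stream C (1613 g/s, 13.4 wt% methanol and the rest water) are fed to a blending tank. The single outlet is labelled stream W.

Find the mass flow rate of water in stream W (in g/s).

4035 g/s

water out = water in = 2158×0.747 + 2375×0.432 + 1613×0.866 = 4034.9 g/s.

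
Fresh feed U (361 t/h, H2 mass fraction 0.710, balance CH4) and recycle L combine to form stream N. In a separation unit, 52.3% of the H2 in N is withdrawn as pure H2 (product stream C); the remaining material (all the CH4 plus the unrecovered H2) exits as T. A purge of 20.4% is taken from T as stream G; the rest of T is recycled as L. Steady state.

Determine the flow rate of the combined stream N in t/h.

CH4 enters only via U and leaves only via the purge: 361×0.290 = 0.204×(CH4 in T), and the separation unit passes all CH4, so CH4 in N = CH4 in T = 513.19 t/h.
H2 in N: m_A = 361×0.710 + (1−0.204)·(1−0.523)·m_A, so m_A = 256.31/0.6203 = 413.2 t/h.
N = 413.2 + 513.19 = 926.38 t/h.

926.4 t/h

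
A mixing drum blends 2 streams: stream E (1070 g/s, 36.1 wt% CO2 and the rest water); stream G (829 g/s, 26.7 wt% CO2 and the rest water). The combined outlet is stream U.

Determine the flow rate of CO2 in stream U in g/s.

CO2 out = CO2 in = 1070×0.361 + 829×0.267 = 607.61 g/s.

607.6 g/s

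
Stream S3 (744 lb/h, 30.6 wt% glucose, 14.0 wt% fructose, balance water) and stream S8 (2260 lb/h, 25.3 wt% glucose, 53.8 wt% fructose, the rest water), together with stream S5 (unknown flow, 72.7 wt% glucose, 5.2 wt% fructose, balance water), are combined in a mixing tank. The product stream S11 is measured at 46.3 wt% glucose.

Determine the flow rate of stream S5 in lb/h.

2240 lb/h

Let S5 be the unknown flow. Total out = 3004 + S5.
glucose balance: 799.44 + 0.727·S5 = 0.463·(3004 + S5)
(0.727 − 0.463)·S5 = 0.463×3004 − 799.44 = 591.41
S5 = 591.41 / 0.264 = 2240.2 lb/h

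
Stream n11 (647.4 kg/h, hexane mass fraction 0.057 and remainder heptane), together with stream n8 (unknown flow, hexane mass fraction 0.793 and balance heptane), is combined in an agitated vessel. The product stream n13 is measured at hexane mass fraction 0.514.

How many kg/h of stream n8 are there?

Let n8 be the unknown flow. Total out = 647.4 + n8.
hexane balance: 36.902 + 0.793·n8 = 0.514·(647.4 + n8)
(0.793 − 0.514)·n8 = 0.514×647.4 − 36.902 = 295.86
n8 = 295.86 / 0.279 = 1060.4 kg/h

1060 kg/h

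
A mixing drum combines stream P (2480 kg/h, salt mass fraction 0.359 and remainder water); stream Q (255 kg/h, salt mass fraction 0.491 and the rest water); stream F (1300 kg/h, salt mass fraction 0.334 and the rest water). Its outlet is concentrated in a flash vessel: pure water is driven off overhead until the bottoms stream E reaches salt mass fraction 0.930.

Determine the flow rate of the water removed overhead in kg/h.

2476 kg/h

salt entering = 2480×0.359 + 255×0.491 + 1300×0.334 = 1449.7 kg/h.
All salt reports to E, so E = 1449.7/0.930 = 1558.8 kg/h.
Total feed = 4035 kg/h; overhead = 4035 − 1558.8 = 2476.2 kg/h.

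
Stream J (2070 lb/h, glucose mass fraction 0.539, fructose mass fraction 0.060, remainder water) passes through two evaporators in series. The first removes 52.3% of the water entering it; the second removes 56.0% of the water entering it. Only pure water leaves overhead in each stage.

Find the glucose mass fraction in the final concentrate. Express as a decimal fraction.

0.789

water in feed = 2070×0.401 = 830.07 lb/h.
After stage 1: water left = (1−0.523)×830.07 = 395.94; stream total = 1635.9 lb/h.
After stage 2: water left = (1−0.560)×395.94 = 174.22; final concentrate = 1414.1 lb/h.
glucose fraction = 1115.7/1414.1 = 0.789.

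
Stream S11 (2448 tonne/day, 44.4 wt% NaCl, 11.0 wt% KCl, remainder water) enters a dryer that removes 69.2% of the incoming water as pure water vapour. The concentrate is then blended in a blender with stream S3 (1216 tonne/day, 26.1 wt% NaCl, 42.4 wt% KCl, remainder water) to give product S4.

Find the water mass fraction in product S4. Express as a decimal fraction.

0.2473

Vapour removed = 0.692×0.446×2448 = 755.53 tonne/day; concentrate = 1692.5 tonne/day.
water reaching the mixer = 336.28 (from concentrate) + 1216×0.315 = 719.32 tonne/day.
Product flow = 1692.5 + 1216 = 2908.5 tonne/day; water fraction = 0.2473.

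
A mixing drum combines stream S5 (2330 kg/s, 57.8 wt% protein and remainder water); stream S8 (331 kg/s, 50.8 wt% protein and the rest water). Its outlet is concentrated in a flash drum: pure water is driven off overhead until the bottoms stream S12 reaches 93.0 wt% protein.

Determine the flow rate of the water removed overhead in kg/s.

1032 kg/s

protein entering = 2330×0.578 + 331×0.508 = 1514.9 kg/s.
All protein reports to S12, so S12 = 1514.9/0.930 = 1628.9 kg/s.
Total feed = 2661 kg/s; overhead = 2661 − 1628.9 = 1032.1 kg/s.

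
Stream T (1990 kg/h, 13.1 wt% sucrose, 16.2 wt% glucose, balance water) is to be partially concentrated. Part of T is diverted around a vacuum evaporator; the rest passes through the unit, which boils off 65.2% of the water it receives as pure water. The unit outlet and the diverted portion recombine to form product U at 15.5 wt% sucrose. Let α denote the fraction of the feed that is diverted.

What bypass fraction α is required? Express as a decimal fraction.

All 1990×0.131 = 260.69 kg/h of sucrose reaches U, so U = 260.69/0.155 = 1681.9 kg/h and vapour = 308.13 kg/h.
The evaporator receives (1−α)·1990 of feed at 0.707 water and removes 0.652 of that water:
0.652×0.707×(1−α)×1990 = 308.13
(1−α) = 308.13/917.32 = 0.3359;  α = 0.6641.

0.664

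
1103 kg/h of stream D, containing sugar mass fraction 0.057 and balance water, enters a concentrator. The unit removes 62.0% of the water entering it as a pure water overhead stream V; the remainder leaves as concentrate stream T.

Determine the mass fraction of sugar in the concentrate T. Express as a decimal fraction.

0.137

sugar is not removed: 1103×0.057 = 62.871 kg/h of sugar enters T.
water entering = 1103×0.943 = 1040.1 kg/h; overhead removed = 0.620×1040.1 = 644.88 kg/h.
Concentrate = 1103 − 644.88 = 458.12 kg/h.
Mass fraction = 62.871/458.12 = 0.137.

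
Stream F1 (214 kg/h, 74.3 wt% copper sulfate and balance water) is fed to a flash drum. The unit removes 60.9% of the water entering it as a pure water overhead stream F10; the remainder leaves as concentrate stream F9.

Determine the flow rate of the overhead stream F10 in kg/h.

water entering = 214×0.257 = 54.998 kg/h; overhead removed = 0.609×54.998 = 33.494 kg/h.

33.49 kg/h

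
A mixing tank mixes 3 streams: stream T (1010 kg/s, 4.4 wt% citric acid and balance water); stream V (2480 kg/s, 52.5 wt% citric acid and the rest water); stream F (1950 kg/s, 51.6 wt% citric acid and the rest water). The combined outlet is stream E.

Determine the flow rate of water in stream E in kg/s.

3087 kg/s

water out = water in = 1010×0.956 + 2480×0.475 + 1950×0.484 = 3087.4 kg/s.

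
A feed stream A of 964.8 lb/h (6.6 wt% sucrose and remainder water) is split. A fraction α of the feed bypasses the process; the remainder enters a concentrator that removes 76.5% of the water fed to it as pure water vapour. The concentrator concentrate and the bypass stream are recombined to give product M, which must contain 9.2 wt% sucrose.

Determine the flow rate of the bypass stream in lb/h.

All 964.8×0.066 = 63.677 lb/h of sucrose reaches M, so M = 63.677/0.092 = 692.14 lb/h and vapour = 272.66 lb/h.
The evaporator receives (1−α)·964.8 of feed at 0.934 water and removes 0.765 of that water:
0.765×0.934×(1−α)×964.8 = 272.66
(1−α) = 272.66/689.36 = 0.3955;  α = 0.6045.
Bypass flow = 0.6045×964.8 = 583.19 lb/h.

583.2 lb/h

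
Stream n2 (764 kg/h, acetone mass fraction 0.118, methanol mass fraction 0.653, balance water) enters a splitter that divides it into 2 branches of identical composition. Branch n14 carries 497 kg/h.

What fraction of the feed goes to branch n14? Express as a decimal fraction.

0.651

Fraction to n14 = 497/764 = 0.6505.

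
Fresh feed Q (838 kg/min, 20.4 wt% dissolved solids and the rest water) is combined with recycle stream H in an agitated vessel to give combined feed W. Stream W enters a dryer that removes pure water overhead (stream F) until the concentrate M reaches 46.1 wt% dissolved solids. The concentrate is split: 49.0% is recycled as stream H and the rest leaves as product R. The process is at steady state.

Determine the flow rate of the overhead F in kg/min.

467.2 kg/min

Overall dissolved solids balance (none leaves overhead): dissolved solids in fresh feed = dissolved solids in product, i.e. 838×0.204 = (1−0.490)·M·0.461.
M = 170.95/(0.461×0.510) = 727.11 kg/min.
Recycle H = 0.490×727.11 = 356.29 kg/min.
Combined feed W = 838 + 356.29 = 1194.3 kg/min.
Overhead F = W − M = 1194.3 − 727.11 = 467.17 kg/min.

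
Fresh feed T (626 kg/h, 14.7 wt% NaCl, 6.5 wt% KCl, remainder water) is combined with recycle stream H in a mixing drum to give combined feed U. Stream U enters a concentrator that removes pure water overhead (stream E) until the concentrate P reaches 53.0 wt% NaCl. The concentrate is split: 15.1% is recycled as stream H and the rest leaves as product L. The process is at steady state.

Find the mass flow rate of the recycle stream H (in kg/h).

Overall NaCl balance (none leaves overhead): NaCl in fresh feed = NaCl in product, i.e. 626×0.147 = (1−0.151)·P·0.530.
P = 92.022/(0.530×0.849) = 204.51 kg/h.
Recycle H = 0.151×204.51 = 30.881 kg/h.

30.88 kg/h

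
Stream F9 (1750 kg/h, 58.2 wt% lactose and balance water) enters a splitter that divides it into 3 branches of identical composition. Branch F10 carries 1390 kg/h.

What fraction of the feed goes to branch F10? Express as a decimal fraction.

Fraction to F10 = 1390/1750 = 0.7943.

0.794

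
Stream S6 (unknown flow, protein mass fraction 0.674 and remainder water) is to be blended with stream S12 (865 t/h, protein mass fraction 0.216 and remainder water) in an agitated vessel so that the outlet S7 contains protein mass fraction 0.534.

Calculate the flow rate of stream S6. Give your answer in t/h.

Let S6 be the unknown flow. Total out = 865 + S6.
protein balance: 186.84 + 0.674·S6 = 0.534·(865 + S6)
(0.674 − 0.534)·S6 = 0.534×865 − 186.84 = 275.07
S6 = 275.07 / 0.140 = 1964.8 t/h

1965 t/h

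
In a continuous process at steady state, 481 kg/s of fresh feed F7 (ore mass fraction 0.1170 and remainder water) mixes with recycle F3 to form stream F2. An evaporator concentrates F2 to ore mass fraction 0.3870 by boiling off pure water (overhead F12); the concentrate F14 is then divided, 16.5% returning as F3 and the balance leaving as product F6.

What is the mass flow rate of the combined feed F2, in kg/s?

509.7 kg/s

Overall ore balance (none leaves overhead): ore in fresh feed = ore in product, i.e. 481×0.117 = (1−0.165)·F14·0.387.
F14 = 56.277/(0.387×0.835) = 174.15 kg/s.
Recycle F3 = 0.165×174.15 = 28.735 kg/s.
Combined feed F2 = 481 + 28.735 = 509.74 kg/s.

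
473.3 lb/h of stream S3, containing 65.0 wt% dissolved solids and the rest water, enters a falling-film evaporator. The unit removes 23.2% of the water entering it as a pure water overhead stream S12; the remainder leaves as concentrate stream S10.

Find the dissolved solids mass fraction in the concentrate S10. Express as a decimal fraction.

0.7074

dissolved solids is not removed: 473.3×0.650 = 307.65 lb/h of dissolved solids enters S10.
water entering = 473.3×0.350 = 165.66 lb/h; overhead removed = 0.232×165.66 = 38.432 lb/h.
Concentrate = 473.3 − 38.432 = 434.87 lb/h.
Mass fraction = 307.65/434.87 = 0.7074.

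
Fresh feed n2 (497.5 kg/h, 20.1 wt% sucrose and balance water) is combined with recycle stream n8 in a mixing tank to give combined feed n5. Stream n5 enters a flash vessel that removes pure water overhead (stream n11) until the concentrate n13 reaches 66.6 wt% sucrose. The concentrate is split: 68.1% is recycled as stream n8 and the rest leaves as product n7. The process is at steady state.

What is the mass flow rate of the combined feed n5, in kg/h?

Overall sucrose balance (none leaves overhead): sucrose in fresh feed = sucrose in product, i.e. 497.5×0.201 = (1−0.681)·n13·0.666.
n13 = 99.998/(0.666×0.319) = 470.68 kg/h.
Recycle n8 = 0.681×470.68 = 320.53 kg/h.
Combined feed n5 = 497.5 + 320.53 = 818.03 kg/h.

818 kg/h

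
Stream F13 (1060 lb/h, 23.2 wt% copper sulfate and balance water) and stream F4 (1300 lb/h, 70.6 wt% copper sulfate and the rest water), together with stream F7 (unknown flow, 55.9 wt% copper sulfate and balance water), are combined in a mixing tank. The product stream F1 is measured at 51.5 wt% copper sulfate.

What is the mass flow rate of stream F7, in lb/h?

1175 lb/h

Let F7 be the unknown flow. Total out = 2360 + F7.
copper sulfate balance: 1163.7 + 0.559·F7 = 0.515·(2360 + F7)
(0.559 − 0.515)·F7 = 0.515×2360 − 1163.7 = 51.68
F7 = 51.68 / 0.044 = 1174.5 lb/h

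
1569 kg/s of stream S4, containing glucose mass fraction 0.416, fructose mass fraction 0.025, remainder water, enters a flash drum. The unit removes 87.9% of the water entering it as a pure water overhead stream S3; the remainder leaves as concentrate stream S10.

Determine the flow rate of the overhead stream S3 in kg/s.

water entering = 1569×0.559 = 877.07 kg/s; overhead removed = 0.879×877.07 = 770.95 kg/s.

770.9 kg/s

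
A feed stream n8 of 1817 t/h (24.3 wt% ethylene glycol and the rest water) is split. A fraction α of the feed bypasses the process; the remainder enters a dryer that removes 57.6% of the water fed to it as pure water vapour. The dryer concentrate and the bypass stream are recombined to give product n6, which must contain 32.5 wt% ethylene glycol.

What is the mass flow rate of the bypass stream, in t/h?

765.6 t/h

All 1817×0.243 = 441.53 t/h of ethylene glycol reaches n6, so n6 = 441.53/0.325 = 1358.6 t/h and vapour = 458.44 t/h.
The evaporator receives (1−α)·1817 of feed at 0.757 water and removes 0.576 of that water:
0.576×0.757×(1−α)×1817 = 458.44
(1−α) = 458.44/792.27 = 0.5786;  α = 0.4214.
Bypass flow = 0.4214×1817 = 765.6 t/h.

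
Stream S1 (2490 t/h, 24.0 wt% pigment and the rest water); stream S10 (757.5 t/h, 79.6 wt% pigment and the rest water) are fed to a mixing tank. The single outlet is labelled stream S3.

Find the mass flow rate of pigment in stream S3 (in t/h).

1201 t/h

pigment out = pigment in = 2490×0.240 + 757.5×0.796 = 1200.6 t/h.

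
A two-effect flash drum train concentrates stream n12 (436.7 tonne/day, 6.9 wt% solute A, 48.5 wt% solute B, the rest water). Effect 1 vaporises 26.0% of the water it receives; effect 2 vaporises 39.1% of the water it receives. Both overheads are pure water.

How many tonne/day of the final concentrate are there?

329.7 tonne/day

water in feed = 436.7×0.446 = 194.77 tonne/day.
After stage 1: water left = (1−0.260)×194.77 = 144.13; stream total = 386.06 tonne/day.
After stage 2: water left = (1−0.391)×144.13 = 87.774; final concentrate = 329.71 tonne/day.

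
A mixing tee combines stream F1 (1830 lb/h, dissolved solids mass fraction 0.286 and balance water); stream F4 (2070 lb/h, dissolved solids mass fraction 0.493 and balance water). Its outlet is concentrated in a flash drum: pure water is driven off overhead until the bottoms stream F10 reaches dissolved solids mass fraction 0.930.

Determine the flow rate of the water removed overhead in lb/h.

2240 lb/h

dissolved solids entering = 1830×0.286 + 2070×0.493 = 1543.9 lb/h.
All dissolved solids reports to F10, so F10 = 1543.9/0.930 = 1660.1 lb/h.
Total feed = 3900 lb/h; overhead = 3900 − 1660.1 = 2239.9 lb/h.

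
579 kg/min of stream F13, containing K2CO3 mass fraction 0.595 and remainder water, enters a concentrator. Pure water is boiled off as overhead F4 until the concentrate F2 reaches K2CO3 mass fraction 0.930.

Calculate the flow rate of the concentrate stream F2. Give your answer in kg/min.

K2CO3 is conserved: 579×0.595 = 344.5 kg/min all reports to the concentrate.
Concentrate = 344.5/(target fraction) = 370.44 kg/min.

370.4 kg/min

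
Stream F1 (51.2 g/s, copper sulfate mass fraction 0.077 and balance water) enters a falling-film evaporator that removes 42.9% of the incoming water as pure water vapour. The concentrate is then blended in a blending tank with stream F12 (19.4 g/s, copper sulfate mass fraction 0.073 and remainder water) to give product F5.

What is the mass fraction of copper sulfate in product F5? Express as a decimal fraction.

0.106

Vapour removed = 0.429×0.923×51.2 = 20.274 g/s; concentrate = 30.926 g/s.
copper sulfate reaching the mixer = 3.9424 (from concentrate) + 19.4×0.073 = 5.3586 g/s.
Product flow = 30.926 + 19.4 = 50.326 g/s; copper sulfate fraction = 0.106.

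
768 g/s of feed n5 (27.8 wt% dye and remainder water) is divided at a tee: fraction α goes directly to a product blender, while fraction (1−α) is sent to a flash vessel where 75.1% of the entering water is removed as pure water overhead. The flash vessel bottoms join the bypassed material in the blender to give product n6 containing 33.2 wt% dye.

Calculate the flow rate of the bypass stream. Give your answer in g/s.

537.6 g/s

All 768×0.278 = 213.5 g/s of dye reaches n6, so n6 = 213.5/0.332 = 643.08 g/s and vapour = 124.92 g/s.
The evaporator receives (1−α)·768 of feed at 0.722 water and removes 0.751 of that water:
0.751×0.722×(1−α)×768 = 124.92
(1−α) = 124.92/416.43 = 0.3000;  α = 0.7000.
Bypass flow = 0.7000×768 = 537.62 g/s.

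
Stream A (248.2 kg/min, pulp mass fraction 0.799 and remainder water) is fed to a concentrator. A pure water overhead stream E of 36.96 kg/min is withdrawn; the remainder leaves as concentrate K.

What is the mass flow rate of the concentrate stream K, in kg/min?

Concentrate = 248.2 − 36.96 = 211.24 kg/min.

211.2 kg/min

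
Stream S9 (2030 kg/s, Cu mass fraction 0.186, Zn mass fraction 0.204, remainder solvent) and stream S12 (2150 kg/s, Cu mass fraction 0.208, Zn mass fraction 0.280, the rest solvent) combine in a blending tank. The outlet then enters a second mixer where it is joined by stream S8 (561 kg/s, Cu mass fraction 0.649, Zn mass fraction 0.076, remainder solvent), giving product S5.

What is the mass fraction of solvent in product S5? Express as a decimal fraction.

Overall, product flow = 4741 kg/s.
solvent in = 2030×0.610 + 2150×0.512 + 561×0.275 = 2493.4 kg/s.
solvent fraction in S5 = 0.526.

0.526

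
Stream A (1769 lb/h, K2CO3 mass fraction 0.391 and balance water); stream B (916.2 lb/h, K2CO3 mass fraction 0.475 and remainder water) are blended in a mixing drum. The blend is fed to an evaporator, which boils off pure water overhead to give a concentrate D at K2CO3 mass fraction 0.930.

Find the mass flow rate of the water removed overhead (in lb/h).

1474 lb/h

K2CO3 entering = 1769×0.391 + 916.2×0.475 = 1126.9 lb/h.
All K2CO3 reports to D, so D = 1126.9/0.930 = 1211.7 lb/h.
Total feed = 2685.2 lb/h; overhead = 2685.2 − 1211.7 = 1473.5 lb/h.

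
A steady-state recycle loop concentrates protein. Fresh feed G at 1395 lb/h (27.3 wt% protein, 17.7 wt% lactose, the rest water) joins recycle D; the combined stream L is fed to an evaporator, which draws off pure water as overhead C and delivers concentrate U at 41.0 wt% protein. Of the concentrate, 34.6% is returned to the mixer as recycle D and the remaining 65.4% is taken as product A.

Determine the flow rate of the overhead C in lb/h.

466.1 lb/h

Overall protein balance (none leaves overhead): protein in fresh feed = protein in product, i.e. 1395×0.273 = (1−0.346)·U·0.410.
U = 380.84/(0.410×0.654) = 1420.3 lb/h.
Recycle D = 0.346×1420.3 = 491.42 lb/h.
Combined feed L = 1395 + 491.42 = 1886.4 lb/h.
Overhead C = L − U = 1886.4 − 1420.3 = 466.13 lb/h.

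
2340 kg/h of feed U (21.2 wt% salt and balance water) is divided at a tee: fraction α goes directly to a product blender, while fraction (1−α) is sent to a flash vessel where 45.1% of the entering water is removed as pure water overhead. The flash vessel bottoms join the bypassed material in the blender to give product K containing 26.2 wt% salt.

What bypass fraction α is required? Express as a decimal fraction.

0.463

All 2340×0.212 = 496.08 kg/h of salt reaches K, so K = 496.08/0.262 = 1893.4 kg/h and vapour = 446.56 kg/h.
The evaporator receives (1−α)·2340 of feed at 0.788 water and removes 0.451 of that water:
0.451×0.788×(1−α)×2340 = 446.56
(1−α) = 446.56/831.61 = 0.5370;  α = 0.4630.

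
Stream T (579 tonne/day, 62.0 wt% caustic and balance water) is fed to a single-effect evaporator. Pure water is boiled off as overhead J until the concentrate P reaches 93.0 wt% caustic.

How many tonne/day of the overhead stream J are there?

caustic is conserved: 579×0.620 = 358.98 tonne/day all reports to the concentrate.
Concentrate = 358.98/(target fraction) = 386 tonne/day.
Overhead = 579 − 386 = 193 tonne/day.

193 tonne/day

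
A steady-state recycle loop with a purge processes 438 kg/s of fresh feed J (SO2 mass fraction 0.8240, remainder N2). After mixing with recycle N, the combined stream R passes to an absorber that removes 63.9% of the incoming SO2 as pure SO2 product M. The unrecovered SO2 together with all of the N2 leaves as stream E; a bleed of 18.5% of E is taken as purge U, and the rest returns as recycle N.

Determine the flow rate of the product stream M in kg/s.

326.8 kg/s

SO2 in R: m_A = 438×0.824 + (1−0.185)·(1−0.639)·m_A, so m_A = 360.91/0.7058 = 511.36 kg/s.
Product M = 0.639×511.36 = 326.76 kg/s.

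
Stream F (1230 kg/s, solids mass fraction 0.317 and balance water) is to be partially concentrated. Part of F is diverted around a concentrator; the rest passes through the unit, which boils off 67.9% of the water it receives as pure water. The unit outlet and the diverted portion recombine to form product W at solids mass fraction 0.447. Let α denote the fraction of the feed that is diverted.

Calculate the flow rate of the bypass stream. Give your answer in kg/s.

458.7 kg/s

All 1230×0.317 = 389.91 kg/s of solids reaches W, so W = 389.91/0.447 = 872.28 kg/s and vapour = 357.72 kg/s.
The evaporator receives (1−α)·1230 of feed at 0.683 water and removes 0.679 of that water:
0.679×0.683×(1−α)×1230 = 357.72
(1−α) = 357.72/570.42 = 0.6271;  α = 0.3729.
Bypass flow = 0.3729×1230 = 458.65 kg/s.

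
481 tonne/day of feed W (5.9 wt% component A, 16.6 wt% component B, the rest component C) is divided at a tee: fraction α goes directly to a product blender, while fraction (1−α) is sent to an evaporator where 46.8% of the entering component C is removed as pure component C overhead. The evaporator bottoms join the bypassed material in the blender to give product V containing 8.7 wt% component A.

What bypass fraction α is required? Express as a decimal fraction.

All 481×0.059 = 28.379 tonne/day of component A reaches V, so V = 28.379/0.087 = 326.2 tonne/day and vapour = 154.8 tonne/day.
The evaporator receives (1−α)·481 of feed at 0.775 component C and removes 0.468 of that component C:
0.468×0.775×(1−α)×481 = 154.8
(1−α) = 154.8/174.46 = 0.8873;  α = 0.1127.

0.113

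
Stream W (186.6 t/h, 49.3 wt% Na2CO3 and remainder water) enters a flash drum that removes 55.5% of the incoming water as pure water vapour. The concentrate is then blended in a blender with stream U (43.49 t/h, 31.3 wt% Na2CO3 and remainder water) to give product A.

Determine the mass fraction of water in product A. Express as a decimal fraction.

Vapour removed = 0.555×0.507×186.6 = 52.506 t/h; concentrate = 134.09 t/h.
water reaching the mixer = 42.1 (from concentrate) + 43.49×0.687 = 71.977 t/h.
Product flow = 134.09 + 43.49 = 177.58 t/h; water fraction = 0.4053.

0.4053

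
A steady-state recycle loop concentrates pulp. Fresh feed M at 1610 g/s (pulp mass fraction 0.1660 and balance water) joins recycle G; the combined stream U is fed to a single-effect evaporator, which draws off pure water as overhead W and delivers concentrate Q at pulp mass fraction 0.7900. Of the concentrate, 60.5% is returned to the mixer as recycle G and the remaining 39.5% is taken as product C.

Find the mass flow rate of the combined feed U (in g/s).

Overall pulp balance (none leaves overhead): pulp in fresh feed = pulp in product, i.e. 1610×0.166 = (1−0.605)·Q·0.790.
Q = 267.26/(0.790×0.395) = 856.47 g/s.
Recycle G = 0.605×856.47 = 518.16 g/s.
Combined feed U = 1610 + 518.16 = 2128.2 g/s.

2128 g/s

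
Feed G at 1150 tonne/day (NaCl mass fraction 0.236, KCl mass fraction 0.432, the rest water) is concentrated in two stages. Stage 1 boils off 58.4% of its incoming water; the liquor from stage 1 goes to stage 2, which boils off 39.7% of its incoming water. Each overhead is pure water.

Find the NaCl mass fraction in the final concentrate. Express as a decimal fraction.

water in feed = 1150×0.332 = 381.8 tonne/day.
After stage 1: water left = (1−0.584)×381.8 = 158.83; stream total = 927.03 tonne/day.
After stage 2: water left = (1−0.397)×158.83 = 95.774; final concentrate = 863.97 tonne/day.
NaCl fraction = 271.4/863.97 = 0.314.

0.314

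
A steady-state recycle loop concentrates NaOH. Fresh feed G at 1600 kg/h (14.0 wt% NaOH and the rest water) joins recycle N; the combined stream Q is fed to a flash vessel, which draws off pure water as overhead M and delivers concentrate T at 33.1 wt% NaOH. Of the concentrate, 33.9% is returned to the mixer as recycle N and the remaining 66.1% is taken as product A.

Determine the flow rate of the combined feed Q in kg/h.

Overall NaOH balance (none leaves overhead): NaOH in fresh feed = NaOH in product, i.e. 1600×0.140 = (1−0.339)·T·0.331.
T = 224/(0.331×0.661) = 1023.8 kg/h.
Recycle N = 0.339×1023.8 = 347.07 kg/h.
Combined feed Q = 1600 + 347.07 = 1947.1 kg/h.

1947 kg/h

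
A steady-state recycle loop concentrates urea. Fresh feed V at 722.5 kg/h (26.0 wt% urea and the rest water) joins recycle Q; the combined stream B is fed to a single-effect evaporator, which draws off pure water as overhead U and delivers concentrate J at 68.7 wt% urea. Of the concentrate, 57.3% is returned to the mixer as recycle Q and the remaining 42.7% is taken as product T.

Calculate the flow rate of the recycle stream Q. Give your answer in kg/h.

366.9 kg/h

Overall urea balance (none leaves overhead): urea in fresh feed = urea in product, i.e. 722.5×0.260 = (1−0.573)·J·0.687.
J = 187.85/(0.687×0.427) = 640.36 kg/h.
Recycle Q = 0.573×640.36 = 366.93 kg/h.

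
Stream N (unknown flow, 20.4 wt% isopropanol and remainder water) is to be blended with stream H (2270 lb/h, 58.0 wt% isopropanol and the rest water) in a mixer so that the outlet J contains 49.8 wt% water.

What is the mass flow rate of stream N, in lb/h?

594.2 lb/h

Let N be the unknown flow. Total out = 2270 + N.
water balance: 953.4 + 0.796·N = 0.498·(2270 + N)
(0.796 − 0.498)·N = 0.498×2270 − 953.4 = 177.06
N = 177.06 / 0.298 = 594.16 lb/h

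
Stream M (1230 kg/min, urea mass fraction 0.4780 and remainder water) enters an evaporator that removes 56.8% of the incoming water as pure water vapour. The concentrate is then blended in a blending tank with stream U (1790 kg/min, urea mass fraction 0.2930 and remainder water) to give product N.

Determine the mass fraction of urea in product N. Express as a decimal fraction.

Vapour removed = 0.568×0.522×1230 = 364.69 kg/min; concentrate = 865.31 kg/min.
urea reaching the mixer = 587.94 (from concentrate) + 1790×0.293 = 1112.4 kg/min.
Product flow = 865.31 + 1790 = 2655.3 kg/min; urea fraction = 0.4189.

0.4189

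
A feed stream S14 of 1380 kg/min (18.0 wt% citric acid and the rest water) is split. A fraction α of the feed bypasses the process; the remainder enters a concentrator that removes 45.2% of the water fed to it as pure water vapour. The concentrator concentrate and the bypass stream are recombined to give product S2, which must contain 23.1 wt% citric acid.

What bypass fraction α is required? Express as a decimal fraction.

0.404

All 1380×0.180 = 248.4 kg/min of citric acid reaches S2, so S2 = 248.4/0.231 = 1075.3 kg/min and vapour = 304.68 kg/min.
The evaporator receives (1−α)·1380 of feed at 0.820 water and removes 0.452 of that water:
0.452×0.820×(1−α)×1380 = 304.68
(1−α) = 304.68/511.48 = 0.5957;  α = 0.4043.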